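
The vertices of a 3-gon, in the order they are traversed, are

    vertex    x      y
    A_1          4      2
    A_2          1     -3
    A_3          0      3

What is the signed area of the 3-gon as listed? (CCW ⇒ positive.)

-11.5

Apply the shoelace formula: 2A = Σ (x_i·y_{i+1} − x_{i+1}·y_i), indices taken mod 3.
A_1→A_2: (4)(-3) − (1)(2) = -14
A_2→A_3: (1)(3) − (0)(-3) = 3
A_3→A_1: (0)(2) − (4)(3) = -12
Σ = -23
Signed area = Σ/2 = -11.5 (negative ⇒ clockwise traversal).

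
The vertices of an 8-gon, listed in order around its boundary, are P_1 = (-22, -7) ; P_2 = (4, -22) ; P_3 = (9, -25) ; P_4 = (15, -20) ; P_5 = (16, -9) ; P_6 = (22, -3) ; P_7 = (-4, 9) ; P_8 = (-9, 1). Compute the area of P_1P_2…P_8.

744

Apply Gauss's area formula: 2A = Σ (x_i·y_{i+1} − x_{i+1}·y_i), indices taken mod 8.
P_1→P_2: (-22)(-22) − (4)(-7) = 512
P_2→P_3: (4)(-25) − (9)(-22) = 98
P_3→P_4: (9)(-20) − (15)(-25) = 195
P_4→P_5: (15)(-9) − (16)(-20) = 185
P_5→P_6: (16)(-3) − (22)(-9) = 150
P_6→P_7: (22)(9) − (-4)(-3) = 186
P_7→P_8: (-4)(1) − (-9)(9) = 77
P_8→P_1: (-9)(-7) − (-22)(1) = 85
Σ = 1488
Area = |Σ|/2 = 744.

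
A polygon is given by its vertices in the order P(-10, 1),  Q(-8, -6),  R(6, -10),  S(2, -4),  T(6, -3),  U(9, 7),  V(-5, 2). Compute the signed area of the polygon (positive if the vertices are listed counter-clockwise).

P→Q: (-10)(-6) − (-8)(1) = 68
Q→R: (-8)(-10) − (6)(-6) = 116
R→S: (6)(-4) − (2)(-10) = -4
S→T: (2)(-3) − (6)(-4) = 18
T→U: (6)(7) − (9)(-3) = 69
U→V: (9)(2) − (-5)(7) = 53
V→P: (-5)(1) − (-10)(2) = 15
Σ = 335
Signed area = Σ/2 = 167.5 (positive ⇒ counter-clockwise traversal).

167.5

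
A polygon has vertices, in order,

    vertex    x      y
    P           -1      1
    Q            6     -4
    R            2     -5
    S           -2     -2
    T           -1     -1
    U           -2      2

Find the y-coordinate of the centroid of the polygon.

Apply the surveyor's formula. First the cross-terms c_i = x_i·y_{i+1} − x_{i+1}·y_i:
  -2, -22, -14, 0, -4, 0  ⇒  2A = -42, A = -21.
Then Σ (y_i + y_{i+1})·c_i = 298, so ȳ = 298 / (6·(-21)) = -149/63.

-149/63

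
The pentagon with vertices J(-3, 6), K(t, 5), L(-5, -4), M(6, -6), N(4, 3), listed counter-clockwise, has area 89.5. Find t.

Write out the shoelace sum; only the two edges meeting at K involve t:
2·Area = [((-3)·5 − t·6) + (t·(-4) − (-5)·5)] + 129
       = -10·t + 139 = 179
⇒ t = -4.

-4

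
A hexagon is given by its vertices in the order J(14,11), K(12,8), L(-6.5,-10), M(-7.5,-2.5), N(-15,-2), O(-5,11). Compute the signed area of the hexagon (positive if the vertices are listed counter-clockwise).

Apply the shoelace (surveyor's) formula: 2A = Σ (x_i·y_{i+1} − x_{i+1}·y_i), indices taken mod 6.
Σ = (-20) + (-68) + (-58.75) + (-22.5) + (-175) + (-209) = -553.25
Signed area = Σ/2 = -276.625 (negative ⇒ clockwise traversal).

-276.625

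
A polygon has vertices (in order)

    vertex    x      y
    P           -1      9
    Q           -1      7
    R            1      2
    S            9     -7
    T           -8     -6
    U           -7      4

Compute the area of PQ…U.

137.5

Apply the shoelace (surveyor's) formula: 2A = Σ (x_i·y_{i+1} − x_{i+1}·y_i), indices taken mod 6.
Σ = (2) + (-9) + (-25) + (-110) + (-74) + (-59) = -275
Area = |Σ|/2 = 137.5.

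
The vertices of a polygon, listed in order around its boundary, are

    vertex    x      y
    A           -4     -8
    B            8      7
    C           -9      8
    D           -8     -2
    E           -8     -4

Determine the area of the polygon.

Apply the shoelace (surveyor's) formula: 2A = Σ (x_i·y_{i+1} − x_{i+1}·y_i), indices taken mod 5.
Cross-terms: 36, 127, 82, 16, 48  ⇒  Σ = 309
Area = |Σ|/2 = 154.5.

154.5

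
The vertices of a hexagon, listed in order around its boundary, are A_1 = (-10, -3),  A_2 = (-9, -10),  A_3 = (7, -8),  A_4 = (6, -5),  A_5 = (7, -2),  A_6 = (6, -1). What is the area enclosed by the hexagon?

114

Cross-terms: 73, 142, 13, 23, 5, -28  ⇒  Σ = 228
Area = |Σ|/2 = 114.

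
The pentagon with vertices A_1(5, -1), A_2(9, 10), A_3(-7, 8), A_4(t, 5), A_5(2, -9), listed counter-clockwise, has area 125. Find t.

The doubled signed area Σ (x_i y_{i+1} − x_{i+1} y_i) is linear in t.
With t=0 it equals 199; the coefficient of t is -17 (from the two edges through A_4).
So -17·t + 199 = 2·125 = 250 ⇒ t = -3.

-3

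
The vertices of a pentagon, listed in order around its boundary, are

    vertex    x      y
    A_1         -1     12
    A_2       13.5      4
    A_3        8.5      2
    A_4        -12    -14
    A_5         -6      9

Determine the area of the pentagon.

261.5

Apply the surveyor's formula: 2A = Σ (x_i·y_{i+1} − x_{i+1}·y_i), indices taken mod 5.
Σ = (-166) + (-7) + (-95) + (-192) + (-63) = -523
Area = |Σ|/2 = 261.5.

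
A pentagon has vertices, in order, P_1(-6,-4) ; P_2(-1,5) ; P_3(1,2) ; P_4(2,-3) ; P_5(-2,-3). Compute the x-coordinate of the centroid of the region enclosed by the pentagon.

-99/70

Apply the shoelace formula. First the cross-terms c_i = x_i·y_{i+1} − x_{i+1}·y_i:
  -34, -7, -7, -12, -10  ⇒  2A = -70, A = -35.
Then Σ (x_i + x_{i+1})·c_i = 297, so x̄ = 297 / (6·(-35)) = -99/70.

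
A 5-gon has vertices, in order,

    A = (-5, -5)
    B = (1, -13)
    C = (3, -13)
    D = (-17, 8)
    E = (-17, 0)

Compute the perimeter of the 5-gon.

62

|AB| = √((6)² + (-8)²) = √100 = 10
|BC| = √((2)² + (0)²) = √4 = 2
|CD| = √((-20)² + (21)²) = √841 = 29
|DE| = √((0)² + (-8)²) = √64 = 8
|EA| = √((12)² + (-5)²) = √169 = 13
Perimeter = 10 + 2 + 29 + 8 + 13 = 62.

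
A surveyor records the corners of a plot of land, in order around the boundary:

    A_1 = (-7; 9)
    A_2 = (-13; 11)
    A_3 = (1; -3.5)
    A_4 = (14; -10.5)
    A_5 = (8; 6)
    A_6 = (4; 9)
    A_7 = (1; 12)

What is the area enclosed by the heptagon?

Σ = (40) + (34.5) + (38.5) + (168) + (48) + (39) + (93) = 461
Area = |Σ|/2 = 230.5.

230.5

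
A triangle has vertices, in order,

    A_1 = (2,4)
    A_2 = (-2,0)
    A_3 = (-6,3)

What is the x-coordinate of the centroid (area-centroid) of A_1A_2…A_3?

-2

Apply the surveyor's formula. First the cross-terms c_i = x_i·y_{i+1} − x_{i+1}·y_i:
  8, -6, -30  ⇒  2A = -28, A = -14.
Then Σ (x_i + x_{i+1})·c_i = 168, so x̄ = 168 / (6·(-14)) = -2.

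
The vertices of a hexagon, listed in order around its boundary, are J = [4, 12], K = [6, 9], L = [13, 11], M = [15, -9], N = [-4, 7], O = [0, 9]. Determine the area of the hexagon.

186

Cross-terms: -36, -51, -282, 69, -36, -36  ⇒  Σ = -372
Area = |Σ|/2 = 186.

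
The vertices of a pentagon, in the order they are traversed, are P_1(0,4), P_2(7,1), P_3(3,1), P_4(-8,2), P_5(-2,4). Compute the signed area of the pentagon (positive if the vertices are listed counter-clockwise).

-23

Σ = (-28) + (4) + (14) + (-28) + (-8) = -46
Signed area = Σ/2 = -23 (negative ⇒ clockwise traversal).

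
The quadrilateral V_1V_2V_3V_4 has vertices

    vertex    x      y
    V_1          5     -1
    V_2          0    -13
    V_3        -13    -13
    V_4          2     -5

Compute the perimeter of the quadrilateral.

48

|V_1V_2| = √((-5)² + (-12)²) = √169 = 13
|V_2V_3| = √((-13)² + (0)²) = √169 = 13
|V_3V_4| = √((15)² + (8)²) = √289 = 17
|V_4V_1| = √((3)² + (4)²) = √25 = 5
Perimeter = 13 + 13 + 17 + 5 = 48.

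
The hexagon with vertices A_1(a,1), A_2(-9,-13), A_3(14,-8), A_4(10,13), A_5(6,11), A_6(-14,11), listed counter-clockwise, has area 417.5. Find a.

The doubled signed area Σ (x_i y_{i+1} − x_{i+1} y_i) is linear in a.
With a=0 it equals 763; the coefficient of a is -24 (from the two edges through A_1).
So -24·a + 763 = 2·417.5 = 835 ⇒ a = -3.

-3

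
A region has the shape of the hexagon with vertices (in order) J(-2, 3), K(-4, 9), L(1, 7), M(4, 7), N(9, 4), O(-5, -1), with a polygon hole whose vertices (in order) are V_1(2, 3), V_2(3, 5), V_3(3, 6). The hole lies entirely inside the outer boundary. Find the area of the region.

Outer boundary:
Cross-terms: -6, -37, -21, -47, 11, -17  ⇒  Σ = -117
Area = |Σ|/2 = 58.5.
Hole:
V_1→V_2: (2)(5) − (3)(3) = 1
V_2→V_3: (3)(6) − (3)(5) = 3
V_3→V_1: (3)(3) − (2)(6) = -3
Σ = 1
Area = |Σ|/2 = 0.5.
Net area = 58.5 − 0.5 = 58.

58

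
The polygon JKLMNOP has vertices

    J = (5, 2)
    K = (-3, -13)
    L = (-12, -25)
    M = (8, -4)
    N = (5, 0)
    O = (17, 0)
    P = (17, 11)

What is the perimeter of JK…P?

|JK| = √((-8)² + (-15)²) = √289 = 17
|KL| = √((-9)² + (-12)²) = √225 = 15
|LM| = √((20)² + (21)²) = √841 = 29
|MN| = √((-3)² + (4)²) = √25 = 5
|NO| = √((12)² + (0)²) = √144 = 12
|OP| = √((0)² + (11)²) = √121 = 11
|PJ| = √((-12)² + (-9)²) = √225 = 15
Perimeter = 17 + 15 + 29 + 5 + 12 + 11 + 15 = 104.

104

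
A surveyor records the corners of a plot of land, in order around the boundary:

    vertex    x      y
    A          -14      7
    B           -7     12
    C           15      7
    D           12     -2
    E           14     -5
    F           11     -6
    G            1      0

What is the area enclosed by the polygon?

255

A→B: (-14)(12) − (-7)(7) = -119
B→C: (-7)(7) − (15)(12) = -229
C→D: (15)(-2) − (12)(7) = -114
D→E: (12)(-5) − (14)(-2) = -32
E→F: (14)(-6) − (11)(-5) = -29
F→G: (11)(0) − (1)(-6) = 6
G→A: (1)(7) − (-14)(0) = 7
Σ = -510
Area = |Σ|/2 = 255.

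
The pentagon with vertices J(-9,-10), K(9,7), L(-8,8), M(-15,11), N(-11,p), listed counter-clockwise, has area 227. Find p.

-6

Write out the shoelace sum; only the two edges meeting at N involve p:
2·Area = [((-15)·p − (-11)·11) + ((-11)·(-10) − (-9)·p)] + 187
       = -6·p + 418 = 454
⇒ p = -6.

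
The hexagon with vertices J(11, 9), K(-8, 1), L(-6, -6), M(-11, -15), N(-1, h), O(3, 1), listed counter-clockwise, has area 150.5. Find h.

The doubled signed area Σ (x_i y_{i+1} − x_{i+1} y_i) is linear in h.
With h=0 it equals 161; the coefficient of h is -14 (from the two edges through N).
So -14·h + 161 = 2·150.5 = 301 ⇒ h = -10.

-10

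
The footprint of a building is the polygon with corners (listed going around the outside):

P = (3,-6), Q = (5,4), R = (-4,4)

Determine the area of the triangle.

Apply the shoelace formula: 2A = Σ (x_i·y_{i+1} − x_{i+1}·y_i), indices taken mod 3.
P→Q: (3)(4) − (5)(-6) = 42
Q→R: (5)(4) − (-4)(4) = 36
R→P: (-4)(-6) − (3)(4) = 12
Σ = 90
Area = |Σ|/2 = 45.

45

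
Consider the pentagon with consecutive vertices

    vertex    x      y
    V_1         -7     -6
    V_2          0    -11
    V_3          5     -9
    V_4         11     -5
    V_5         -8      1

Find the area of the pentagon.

116

Σ = (77) + (55) + (74) + (-29) + (55) = 232
Area = |Σ|/2 = 116.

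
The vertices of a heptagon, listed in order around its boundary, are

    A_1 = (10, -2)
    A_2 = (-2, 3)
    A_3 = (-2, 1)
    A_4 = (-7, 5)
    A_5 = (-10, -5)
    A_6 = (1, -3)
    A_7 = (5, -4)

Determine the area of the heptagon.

Apply the surveyor's formula: 2A = Σ (x_i·y_{i+1} − x_{i+1}·y_i), indices taken mod 7.
Cross-terms: 26, 4, -3, 85, 35, 11, 30  ⇒  Σ = 188
Area = |Σ|/2 = 94.

94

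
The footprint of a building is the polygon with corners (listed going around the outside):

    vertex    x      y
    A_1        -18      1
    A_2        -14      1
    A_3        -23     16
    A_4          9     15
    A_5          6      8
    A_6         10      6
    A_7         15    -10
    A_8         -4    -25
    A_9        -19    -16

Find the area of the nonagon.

Apply Gauss's area formula: 2A = Σ (x_i·y_{i+1} − x_{i+1}·y_i), indices taken mod 9.
A_1→A_2: (-18)(1) − (-14)(1) = -4
A_2→A_3: (-14)(16) − (-23)(1) = -201
A_3→A_4: (-23)(15) − (9)(16) = -489
A_4→A_5: (9)(8) − (6)(15) = -18
A_5→A_6: (6)(6) − (10)(8) = -44
A_6→A_7: (10)(-10) − (15)(6) = -190
A_7→A_8: (15)(-25) − (-4)(-10) = -415
A_8→A_9: (-4)(-16) − (-19)(-25) = -411
A_9→A_1: (-19)(1) − (-18)(-16) = -307
Σ = -2079
Area = |Σ|/2 = 1039.5.

1039.5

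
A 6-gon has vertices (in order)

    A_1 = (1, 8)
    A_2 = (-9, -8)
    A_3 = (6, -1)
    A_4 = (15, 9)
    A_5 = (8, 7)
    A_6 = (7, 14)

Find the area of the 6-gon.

A_1→A_2: (1)(-8) − (-9)(8) = 64
A_2→A_3: (-9)(-1) − (6)(-8) = 57
A_3→A_4: (6)(9) − (15)(-1) = 69
A_4→A_5: (15)(7) − (8)(9) = 33
A_5→A_6: (8)(14) − (7)(7) = 63
A_6→A_1: (7)(8) − (1)(14) = 42
Σ = 328
Area = |Σ|/2 = 164.

164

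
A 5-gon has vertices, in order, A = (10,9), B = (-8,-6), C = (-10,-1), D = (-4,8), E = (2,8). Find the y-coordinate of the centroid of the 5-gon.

Apply Gauss's area formula. First the cross-terms c_i = x_i·y_{i+1} − x_{i+1}·y_i:
  12, -52, -84, -48, -62  ⇒  2A = -234, A = -117.
Then Σ (y_i + y_{i+1})·c_i = -2010, so ȳ = -2010 / (6·(-117)) = 335/117.

335/117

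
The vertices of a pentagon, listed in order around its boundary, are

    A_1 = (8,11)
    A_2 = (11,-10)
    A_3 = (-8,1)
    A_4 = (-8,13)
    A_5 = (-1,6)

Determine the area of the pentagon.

230

Apply Gauss's area formula: 2A = Σ (x_i·y_{i+1} − x_{i+1}·y_i), indices taken mod 5.
A_1→A_2: (8)(-10) − (11)(11) = -201
A_2→A_3: (11)(1) − (-8)(-10) = -69
A_3→A_4: (-8)(13) − (-8)(1) = -96
A_4→A_5: (-8)(6) − (-1)(13) = -35
A_5→A_1: (-1)(11) − (8)(6) = -59
Σ = -460
Area = |Σ|/2 = 230.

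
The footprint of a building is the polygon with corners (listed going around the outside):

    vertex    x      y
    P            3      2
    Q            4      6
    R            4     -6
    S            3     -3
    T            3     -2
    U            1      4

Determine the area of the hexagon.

Apply the shoelace formula: 2A = Σ (x_i·y_{i+1} − x_{i+1}·y_i), indices taken mod 6.
P→Q: (3)(6) − (4)(2) = 10
Q→R: (4)(-6) − (4)(6) = -48
R→S: (4)(-3) − (3)(-6) = 6
S→T: (3)(-2) − (3)(-3) = 3
T→U: (3)(4) − (1)(-2) = 14
U→P: (1)(2) − (3)(4) = -10
Σ = -25
Area = |Σ|/2 = 12.5.

12.5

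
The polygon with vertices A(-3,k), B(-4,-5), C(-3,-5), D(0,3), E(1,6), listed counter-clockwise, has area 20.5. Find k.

3

Write out the shoelace sum; only the two edges meeting at A involve k:
2·Area = [(1·k − (-3)·6) + ((-3)·(-5) − (-4)·k)] + -7
       = 5·k + 26 = 41
⇒ k = 3.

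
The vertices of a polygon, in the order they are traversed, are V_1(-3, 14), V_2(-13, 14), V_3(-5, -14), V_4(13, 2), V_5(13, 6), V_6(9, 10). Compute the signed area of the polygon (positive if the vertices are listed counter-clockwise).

Apply the shoelace (surveyor's) formula: 2A = Σ (x_i·y_{i+1} − x_{i+1}·y_i), indices taken mod 6.
Σ = (140) + (252) + (172) + (52) + (76) + (156) = 848
Signed area = Σ/2 = 424 (positive ⇒ counter-clockwise traversal).

424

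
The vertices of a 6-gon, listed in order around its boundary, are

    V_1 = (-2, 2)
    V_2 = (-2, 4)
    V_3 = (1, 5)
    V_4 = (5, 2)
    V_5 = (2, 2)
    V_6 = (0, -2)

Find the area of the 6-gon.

Apply the surveyor's formula: 2A = Σ (x_i·y_{i+1} − x_{i+1}·y_i), indices taken mod 6.
V_1→V_2: (-2)(4) − (-2)(2) = -4
V_2→V_3: (-2)(5) − (1)(4) = -14
V_3→V_4: (1)(2) − (5)(5) = -23
V_4→V_5: (5)(2) − (2)(2) = 6
V_5→V_6: (2)(-2) − (0)(2) = -4
V_6→V_1: (0)(2) − (-2)(-2) = -4
Σ = -43
Area = |Σ|/2 = 21.5.

21.5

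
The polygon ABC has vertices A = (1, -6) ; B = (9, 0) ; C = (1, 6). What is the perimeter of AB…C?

32

|AB| = √((8)² + (6)²) = √100 = 10
|BC| = √((-8)² + (6)²) = √100 = 10
|CA| = √((0)² + (-12)²) = √144 = 12
Perimeter = 10 + 10 + 12 = 32.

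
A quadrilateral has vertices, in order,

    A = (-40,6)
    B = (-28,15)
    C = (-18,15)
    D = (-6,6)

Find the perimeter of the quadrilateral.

|AB| = √((12)² + (9)²) = √225 = 15
|BC| = √((10)² + (0)²) = √100 = 10
|CD| = √((12)² + (-9)²) = √225 = 15
|DA| = √((-34)² + (0)²) = √1156 = 34
Perimeter = 15 + 10 + 15 + 34 = 74.

74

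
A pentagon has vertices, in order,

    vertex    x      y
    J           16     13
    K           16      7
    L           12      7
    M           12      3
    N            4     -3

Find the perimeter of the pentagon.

44

|JK| = √((0)² + (-6)²) = √36 = 6
|KL| = √((-4)² + (0)²) = √16 = 4
|LM| = √((0)² + (-4)²) = √16 = 4
|MN| = √((-8)² + (-6)²) = √100 = 10
|NJ| = √((12)² + (16)²) = √400 = 20
Perimeter = 6 + 4 + 4 + 10 + 20 = 44.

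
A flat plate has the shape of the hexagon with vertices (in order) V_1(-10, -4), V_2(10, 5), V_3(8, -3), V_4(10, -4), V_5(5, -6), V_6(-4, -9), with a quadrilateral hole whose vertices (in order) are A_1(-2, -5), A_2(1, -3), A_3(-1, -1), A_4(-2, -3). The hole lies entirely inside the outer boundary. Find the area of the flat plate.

126.5

Outer boundary:
Apply the shoelace formula: 2A = Σ (x_i·y_{i+1} − x_{i+1}·y_i), indices taken mod 6.
Σ = (-10) + (-70) + (-2) + (-40) + (-69) + (-74) = -265
Area = |Σ|/2 = 132.5.
Hole:
Apply the surveyor's formula: 2A = Σ (x_i·y_{i+1} − x_{i+1}·y_i), indices taken mod 4.
Cross-terms: 11, -4, 1, 4  ⇒  Σ = 12
Area = |Σ|/2 = 6.
Net area = 132.5 − 6 = 126.5.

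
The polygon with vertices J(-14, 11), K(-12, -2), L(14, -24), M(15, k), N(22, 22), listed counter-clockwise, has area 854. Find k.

The doubled signed area Σ (x_i y_{i+1} − x_{i+1} y_i) is linear in k.
With k=0 it equals 1716; the coefficient of k is -8 (from the two edges through M).
So -8·k + 1716 = 2·854 = 1708 ⇒ k = 1.

1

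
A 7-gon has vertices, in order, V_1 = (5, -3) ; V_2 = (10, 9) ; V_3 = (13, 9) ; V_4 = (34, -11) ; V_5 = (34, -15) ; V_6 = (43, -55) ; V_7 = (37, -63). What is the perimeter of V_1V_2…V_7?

168

|V_1V_2| = √((5)² + (12)²) = √169 = 13
|V_2V_3| = √((3)² + (0)²) = √9 = 3
|V_3V_4| = √((21)² + (-20)²) = √841 = 29
|V_4V_5| = √((0)² + (-4)²) = √16 = 4
|V_5V_6| = √((9)² + (-40)²) = √1681 = 41
|V_6V_7| = √((-6)² + (-8)²) = √100 = 10
|V_7V_1| = √((-32)² + (60)²) = √4624 = 68
Perimeter = 13 + 3 + 29 + 4 + 41 + 10 + 68 = 168.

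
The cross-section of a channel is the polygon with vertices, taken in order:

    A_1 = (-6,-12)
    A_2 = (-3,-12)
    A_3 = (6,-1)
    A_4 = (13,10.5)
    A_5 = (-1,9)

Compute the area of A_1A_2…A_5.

190.25

Σ = (36) + (75) + (76) + (127.5) + (66) = 380.5
Area = |Σ|/2 = 190.25.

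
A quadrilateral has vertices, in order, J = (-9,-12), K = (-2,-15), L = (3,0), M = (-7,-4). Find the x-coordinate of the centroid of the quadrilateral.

Apply the shoelace (surveyor's) formula. First the cross-terms c_i = x_i·y_{i+1} − x_{i+1}·y_i:
  111, 45, -12, 48  ⇒  2A = 192, A = 96.
Then Σ (x_i + x_{i+1})·c_i = -1896, so x̄ = -1896 / (6·96) = -79/24.

-79/24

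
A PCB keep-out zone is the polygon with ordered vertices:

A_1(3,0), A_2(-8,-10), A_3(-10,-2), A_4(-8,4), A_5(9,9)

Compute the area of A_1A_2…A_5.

Apply Gauss's area formula: 2A = Σ (x_i·y_{i+1} − x_{i+1}·y_i), indices taken mod 5.
Σ = (-30) + (-84) + (-56) + (-108) + (-27) = -305
Area = |Σ|/2 = 152.5.

152.5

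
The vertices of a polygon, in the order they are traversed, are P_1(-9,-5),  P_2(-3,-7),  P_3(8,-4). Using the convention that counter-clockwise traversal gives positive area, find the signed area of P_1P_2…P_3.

Cross-terms: 48, 68, -76  ⇒  Σ = 40
Signed area = Σ/2 = 20 (positive ⇒ counter-clockwise traversal).

20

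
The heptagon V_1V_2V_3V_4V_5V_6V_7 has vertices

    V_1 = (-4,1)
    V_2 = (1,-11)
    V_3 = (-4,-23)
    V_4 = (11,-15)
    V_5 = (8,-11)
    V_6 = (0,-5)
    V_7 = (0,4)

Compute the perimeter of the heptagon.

72

|V_1V_2| = √((5)² + (-12)²) = √169 = 13
|V_2V_3| = √((-5)² + (-12)²) = √169 = 13
|V_3V_4| = √((15)² + (8)²) = √289 = 17
|V_4V_5| = √((-3)² + (4)²) = √25 = 5
|V_5V_6| = √((-8)² + (6)²) = √100 = 10
|V_6V_7| = √((0)² + (9)²) = √81 = 9
|V_7V_1| = √((-4)² + (-3)²) = √25 = 5
Perimeter = 13 + 13 + 17 + 5 + 10 + 9 + 5 = 72.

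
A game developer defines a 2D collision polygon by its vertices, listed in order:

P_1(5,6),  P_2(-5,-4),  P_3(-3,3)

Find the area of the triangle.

Apply Gauss's area formula: 2A = Σ (x_i·y_{i+1} − x_{i+1}·y_i), indices taken mod 3.
Σ = (10) + (-27) + (-33) = -50
Area = |Σ|/2 = 25.

25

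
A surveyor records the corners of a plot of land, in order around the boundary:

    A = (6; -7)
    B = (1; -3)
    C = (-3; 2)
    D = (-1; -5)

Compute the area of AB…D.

18

A→B: (6)(-3) − (1)(-7) = -11
B→C: (1)(2) − (-3)(-3) = -7
C→D: (-3)(-5) − (-1)(2) = 17
D→A: (-1)(-7) − (6)(-5) = 37
Σ = 36
Area = |Σ|/2 = 18.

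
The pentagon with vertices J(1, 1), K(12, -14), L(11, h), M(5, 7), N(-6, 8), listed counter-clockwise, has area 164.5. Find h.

8

The doubled signed area Σ (x_i y_{i+1} − x_{i+1} y_i) is linear in h.
With h=0 it equals 273; the coefficient of h is 7 (from the two edges through L).
So 7·h + 273 = 2·164.5 = 329 ⇒ h = 8.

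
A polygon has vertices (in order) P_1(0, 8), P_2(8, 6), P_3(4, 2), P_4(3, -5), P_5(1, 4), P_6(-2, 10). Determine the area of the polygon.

39.5

P_1→P_2: (0)(6) − (8)(8) = -64
P_2→P_3: (8)(2) − (4)(6) = -8
P_3→P_4: (4)(-5) − (3)(2) = -26
P_4→P_5: (3)(4) − (1)(-5) = 17
P_5→P_6: (1)(10) − (-2)(4) = 18
P_6→P_1: (-2)(8) − (0)(10) = -16
Σ = -79
Area = |Σ|/2 = 39.5.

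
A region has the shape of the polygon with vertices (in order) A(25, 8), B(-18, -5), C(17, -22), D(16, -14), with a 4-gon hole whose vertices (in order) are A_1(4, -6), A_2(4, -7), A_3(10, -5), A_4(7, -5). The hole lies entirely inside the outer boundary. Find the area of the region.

Outer boundary:
Apply the surveyor's formula: 2A = Σ (x_i·y_{i+1} − x_{i+1}·y_i), indices taken mod 4.
Σ = (19) + (481) + (114) + (478) = 1092
Area = |Σ|/2 = 546.
Hole:
Apply the surveyor's formula: 2A = Σ (x_i·y_{i+1} − x_{i+1}·y_i), indices taken mod 4.
A_1→A_2: (4)(-7) − (4)(-6) = -4
A_2→A_3: (4)(-5) − (10)(-7) = 50
A_3→A_4: (10)(-5) − (7)(-5) = -15
A_4→A_1: (7)(-6) − (4)(-5) = -22
Σ = 9
Area = |Σ|/2 = 4.5.
Net area = 546 − 4.5 = 541.5.

541.5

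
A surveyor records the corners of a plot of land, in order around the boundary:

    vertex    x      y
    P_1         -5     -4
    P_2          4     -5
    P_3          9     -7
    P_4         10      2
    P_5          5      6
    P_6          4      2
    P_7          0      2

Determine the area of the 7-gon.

Σ = (41) + (17) + (88) + (50) + (-14) + (8) + (10) = 200
Area = |Σ|/2 = 100.

100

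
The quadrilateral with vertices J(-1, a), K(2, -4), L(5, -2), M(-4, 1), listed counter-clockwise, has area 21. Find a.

-4

Write out the shoelace sum; only the two edges meeting at J involve a:
2·Area = [((-4)·a − (-1)·1) + ((-1)·(-4) − 2·a)] + 13
       = -6·a + 18 = 42
⇒ a = -4.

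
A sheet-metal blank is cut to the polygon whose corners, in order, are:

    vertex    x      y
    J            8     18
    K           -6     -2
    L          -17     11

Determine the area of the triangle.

201

J→K: (8)(-2) − (-6)(18) = 92
K→L: (-6)(11) − (-17)(-2) = -100
L→J: (-17)(18) − (8)(11) = -394
Σ = -402
Area = |Σ|/2 = 201.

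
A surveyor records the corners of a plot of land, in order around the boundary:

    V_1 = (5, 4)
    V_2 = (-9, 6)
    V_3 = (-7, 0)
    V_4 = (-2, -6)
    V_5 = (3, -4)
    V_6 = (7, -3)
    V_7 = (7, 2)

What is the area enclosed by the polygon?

124

Σ = (66) + (42) + (42) + (26) + (19) + (35) + (18) = 248
Area = |Σ|/2 = 124.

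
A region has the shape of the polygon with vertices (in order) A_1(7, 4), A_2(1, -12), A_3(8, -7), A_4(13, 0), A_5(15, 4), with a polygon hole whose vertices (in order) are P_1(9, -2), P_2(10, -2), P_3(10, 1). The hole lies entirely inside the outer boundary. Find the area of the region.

Outer boundary:
Apply the shoelace (surveyor's) formula: 2A = Σ (x_i·y_{i+1} − x_{i+1}·y_i), indices taken mod 5.
Σ = (-88) + (89) + (91) + (52) + (32) = 176
Area = |Σ|/2 = 88.
Hole:
Cross-terms: 2, 30, -29  ⇒  Σ = 3
Area = |Σ|/2 = 1.5.
Net area = 88 − 1.5 = 86.5.

86.5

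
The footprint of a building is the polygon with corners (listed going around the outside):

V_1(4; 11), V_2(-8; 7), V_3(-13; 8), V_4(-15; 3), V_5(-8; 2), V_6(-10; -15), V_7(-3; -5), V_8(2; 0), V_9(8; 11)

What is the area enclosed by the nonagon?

Apply the shoelace (surveyor's) formula: 2A = Σ (x_i·y_{i+1} − x_{i+1}·y_i), indices taken mod 9.
V_1→V_2: (4)(7) − (-8)(11) = 116
V_2→V_3: (-8)(8) − (-13)(7) = 27
V_3→V_4: (-13)(3) − (-15)(8) = 81
V_4→V_5: (-15)(2) − (-8)(3) = -6
V_5→V_6: (-8)(-15) − (-10)(2) = 140
V_6→V_7: (-10)(-5) − (-3)(-15) = 5
V_7→V_8: (-3)(0) − (2)(-5) = 10
V_8→V_9: (2)(11) − (8)(0) = 22
V_9→V_1: (8)(11) − (4)(11) = 44
Σ = 439
Area = |Σ|/2 = 219.5.

219.5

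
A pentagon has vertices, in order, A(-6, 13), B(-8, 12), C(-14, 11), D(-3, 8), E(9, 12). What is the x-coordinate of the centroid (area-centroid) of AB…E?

-473/171

Apply Gauss's area formula. First the cross-terms c_i = x_i·y_{i+1} − x_{i+1}·y_i:
  32, 80, -79, -108, 189  ⇒  2A = 114, A = 57.
Then Σ (x_i + x_{i+1})·c_i = -946, so x̄ = -946 / (6·57) = -473/171.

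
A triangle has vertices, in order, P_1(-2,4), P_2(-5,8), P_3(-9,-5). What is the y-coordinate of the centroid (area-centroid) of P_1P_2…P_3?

7/3

Apply the shoelace (surveyor's) formula. First the cross-terms c_i = x_i·y_{i+1} − x_{i+1}·y_i:
  4, 97, -46  ⇒  2A = 55, A = 27.5.
Then Σ (y_i + y_{i+1})·c_i = 385, so ȳ = 385 / (6·27.5) = 7/3.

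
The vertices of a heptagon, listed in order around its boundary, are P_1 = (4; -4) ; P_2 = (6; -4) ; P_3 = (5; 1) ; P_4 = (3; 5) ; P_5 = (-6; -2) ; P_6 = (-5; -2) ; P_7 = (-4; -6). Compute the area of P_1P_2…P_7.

Apply the surveyor's formula: 2A = Σ (x_i·y_{i+1} − x_{i+1}·y_i), indices taken mod 7.
Cross-terms: 8, 26, 22, 24, 2, 22, 40  ⇒  Σ = 144
Area = |Σ|/2 = 72.

72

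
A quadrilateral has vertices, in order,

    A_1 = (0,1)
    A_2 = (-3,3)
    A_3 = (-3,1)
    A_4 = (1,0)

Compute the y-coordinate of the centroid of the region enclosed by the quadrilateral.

4/3

Apply the shoelace (surveyor's) formula. First the cross-terms c_i = x_i·y_{i+1} − x_{i+1}·y_i:
  3, 6, -1, 1  ⇒  2A = 9, A = 4.5.
Then Σ (y_i + y_{i+1})·c_i = 36, so ȳ = 36 / (6·4.5) = 4/3.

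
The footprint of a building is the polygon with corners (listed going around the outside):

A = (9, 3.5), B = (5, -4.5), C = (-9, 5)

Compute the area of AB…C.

75

Σ = (-58) + (-15.5) + (-76.5) = -150
Area = |Σ|/2 = 75.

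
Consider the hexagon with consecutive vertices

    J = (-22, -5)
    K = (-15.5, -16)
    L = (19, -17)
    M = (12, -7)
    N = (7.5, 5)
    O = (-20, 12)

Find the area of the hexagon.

J→K: (-22)(-16) − (-15.5)(-5) = 274.5
K→L: (-15.5)(-17) − (19)(-16) = 567.5
L→M: (19)(-7) − (12)(-17) = 71
M→N: (12)(5) − (7.5)(-7) = 112.5
N→O: (7.5)(12) − (-20)(5) = 190
O→J: (-20)(-5) − (-22)(12) = 364
Σ = 1579.5
Area = |Σ|/2 = 789.75.

789.75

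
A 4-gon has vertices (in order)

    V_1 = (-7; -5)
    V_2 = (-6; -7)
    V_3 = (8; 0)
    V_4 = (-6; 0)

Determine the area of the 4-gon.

52.5

Cross-terms: 19, 56, 0, 30  ⇒  Σ = 105
Area = |Σ|/2 = 52.5.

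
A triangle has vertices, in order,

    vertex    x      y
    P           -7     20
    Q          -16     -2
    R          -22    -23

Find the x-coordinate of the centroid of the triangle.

Apply the surveyor's formula. First the cross-terms c_i = x_i·y_{i+1} − x_{i+1}·y_i:
  334, 324, -601  ⇒  2A = 57, A = 28.5.
Then Σ (x_i + x_{i+1})·c_i = -2565, so x̄ = -2565 / (6·28.5) = -15.

-15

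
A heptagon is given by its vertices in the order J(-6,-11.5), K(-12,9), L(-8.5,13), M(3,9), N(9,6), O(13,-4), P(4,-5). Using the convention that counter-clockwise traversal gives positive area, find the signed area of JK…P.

-344.5

Σ = (-192) + (-79.5) + (-115.5) + (-63) + (-114) + (-49) + (-76) = -689
Signed area = Σ/2 = -344.5 (negative ⇒ clockwise traversal).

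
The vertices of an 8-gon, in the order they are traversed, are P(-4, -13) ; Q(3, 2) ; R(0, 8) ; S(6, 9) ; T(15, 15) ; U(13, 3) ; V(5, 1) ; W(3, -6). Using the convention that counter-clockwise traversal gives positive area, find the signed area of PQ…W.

Apply the shoelace formula: 2A = Σ (x_i·y_{i+1} − x_{i+1}·y_i), indices taken mod 8.
Cross-terms: 31, 24, -48, -45, -150, -2, -33, -63  ⇒  Σ = -286
Signed area = Σ/2 = -143 (negative ⇒ clockwise traversal).

-143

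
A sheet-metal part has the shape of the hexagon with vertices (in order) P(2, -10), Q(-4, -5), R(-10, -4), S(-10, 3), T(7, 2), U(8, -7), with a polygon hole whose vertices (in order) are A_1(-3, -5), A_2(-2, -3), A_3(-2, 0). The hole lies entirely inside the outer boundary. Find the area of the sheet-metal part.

Outer boundary:
Apply Gauss's area formula: 2A = Σ (x_i·y_{i+1} − x_{i+1}·y_i), indices taken mod 6.
Σ = (-50) + (-34) + (-70) + (-41) + (-65) + (-66) = -326
Area = |Σ|/2 = 163.
Hole:
Cross-terms: -1, -6, 10  ⇒  Σ = 3
Area = |Σ|/2 = 1.5.
Net area = 163 − 1.5 = 161.5.

161.5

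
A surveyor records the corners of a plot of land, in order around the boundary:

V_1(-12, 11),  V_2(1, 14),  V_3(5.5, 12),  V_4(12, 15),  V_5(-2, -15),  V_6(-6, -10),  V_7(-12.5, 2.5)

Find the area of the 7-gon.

Cross-terms: -179, -65, -61.5, -150, -70, -140, -107.5  ⇒  Σ = -773
Area = |Σ|/2 = 386.5.

386.5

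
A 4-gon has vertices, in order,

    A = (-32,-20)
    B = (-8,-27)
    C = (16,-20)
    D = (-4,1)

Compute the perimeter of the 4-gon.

114

|AB| = √((24)² + (-7)²) = √625 = 25
|BC| = √((24)² + (7)²) = √625 = 25
|CD| = √((-20)² + (21)²) = √841 = 29
|DA| = √((-28)² + (-21)²) = √1225 = 35
Perimeter = 25 + 25 + 29 + 35 = 114.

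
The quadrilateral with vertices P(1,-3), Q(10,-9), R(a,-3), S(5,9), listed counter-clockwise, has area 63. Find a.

8

Write out the shoelace sum; only the two edges meeting at R involve a:
2·Area = [(10·(-3) − a·(-9)) + (a·9 − 5·(-3))] + -3
       = 18·a + -18 = 126
⇒ a = 8.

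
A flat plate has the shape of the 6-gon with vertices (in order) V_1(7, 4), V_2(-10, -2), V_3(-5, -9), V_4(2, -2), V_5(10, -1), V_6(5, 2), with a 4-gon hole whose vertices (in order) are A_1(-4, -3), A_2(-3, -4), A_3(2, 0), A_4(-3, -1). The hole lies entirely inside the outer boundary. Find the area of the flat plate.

Outer boundary:
Σ = (26) + (80) + (28) + (18) + (25) + (6) = 183
Area = |Σ|/2 = 91.5.
Hole:
Apply Gauss's area formula: 2A = Σ (x_i·y_{i+1} − x_{i+1}·y_i), indices taken mod 4.
Σ = (7) + (8) + (-2) + (5) = 18
Area = |Σ|/2 = 9.
Net area = 91.5 − 9 = 82.5.

82.5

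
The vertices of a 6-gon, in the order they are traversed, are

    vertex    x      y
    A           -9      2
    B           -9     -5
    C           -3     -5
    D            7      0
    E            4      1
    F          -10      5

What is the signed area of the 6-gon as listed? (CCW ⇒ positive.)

Cross-terms: 63, 30, 35, 7, 30, 25  ⇒  Σ = 190
Signed area = Σ/2 = 95 (positive ⇒ counter-clockwise traversal).

95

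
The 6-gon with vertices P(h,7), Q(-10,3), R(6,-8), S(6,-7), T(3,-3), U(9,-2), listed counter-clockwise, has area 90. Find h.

-9

Write out the shoelace sum; only the two edges meeting at P involve h:
2·Area = [(9·7 − h·(-2)) + (h·3 − (-10)·7)] + 92
       = 5·h + 225 = 180
⇒ h = -9.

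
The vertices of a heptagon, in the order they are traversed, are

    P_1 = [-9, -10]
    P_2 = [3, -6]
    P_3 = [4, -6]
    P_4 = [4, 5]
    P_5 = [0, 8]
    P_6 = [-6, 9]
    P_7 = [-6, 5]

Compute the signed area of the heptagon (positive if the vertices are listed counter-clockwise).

Σ = (84) + (6) + (44) + (32) + (48) + (24) + (105) = 343
Signed area = Σ/2 = 171.5 (positive ⇒ counter-clockwise traversal).

171.5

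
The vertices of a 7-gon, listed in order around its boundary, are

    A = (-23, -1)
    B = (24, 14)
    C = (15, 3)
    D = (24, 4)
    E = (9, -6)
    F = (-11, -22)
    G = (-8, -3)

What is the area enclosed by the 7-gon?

Apply the shoelace formula: 2A = Σ (x_i·y_{i+1} − x_{i+1}·y_i), indices taken mod 7.
A→B: (-23)(14) − (24)(-1) = -298
B→C: (24)(3) − (15)(14) = -138
C→D: (15)(4) − (24)(3) = -12
D→E: (24)(-6) − (9)(4) = -180
E→F: (9)(-22) − (-11)(-6) = -264
F→G: (-11)(-3) − (-8)(-22) = -143
G→A: (-8)(-1) − (-23)(-3) = -61
Σ = -1096
Area = |Σ|/2 = 548.

548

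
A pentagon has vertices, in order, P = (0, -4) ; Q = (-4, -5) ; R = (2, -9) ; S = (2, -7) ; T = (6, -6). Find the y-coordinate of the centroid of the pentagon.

-5.95

Apply the shoelace formula. First the cross-terms c_i = x_i·y_{i+1} − x_{i+1}·y_i:
  -16, 46, 4, 30, -24  ⇒  2A = 40, A = 20.
Then Σ (y_i + y_{i+1})·c_i = -714, so ȳ = -714 / (6·20) = -5.95.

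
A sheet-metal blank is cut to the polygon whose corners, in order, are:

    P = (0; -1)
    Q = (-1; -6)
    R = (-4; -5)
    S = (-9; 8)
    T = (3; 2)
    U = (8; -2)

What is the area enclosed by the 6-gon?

Σ = (-1) + (-19) + (-77) + (-42) + (-22) + (-8) = -169
Area = |Σ|/2 = 84.5.

84.5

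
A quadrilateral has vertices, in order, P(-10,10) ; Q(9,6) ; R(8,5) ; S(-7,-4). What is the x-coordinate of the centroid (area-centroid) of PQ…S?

-493/195

Apply the surveyor's formula. First the cross-terms c_i = x_i·y_{i+1} − x_{i+1}·y_i:
  -150, -3, 3, -110  ⇒  2A = -260, A = -130.
Then Σ (x_i + x_{i+1})·c_i = 1972, so x̄ = 1972 / (6·(-130)) = -493/195.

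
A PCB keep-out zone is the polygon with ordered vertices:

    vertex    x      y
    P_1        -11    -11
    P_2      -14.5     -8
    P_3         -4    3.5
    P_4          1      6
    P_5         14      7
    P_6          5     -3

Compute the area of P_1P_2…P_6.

211.875

P_1→P_2: (-11)(-8) − (-14.5)(-11) = -71.5
P_2→P_3: (-14.5)(3.5) − (-4)(-8) = -82.75
P_3→P_4: (-4)(6) − (1)(3.5) = -27.5
P_4→P_5: (1)(7) − (14)(6) = -77
P_5→P_6: (14)(-3) − (5)(7) = -77
P_6→P_1: (5)(-11) − (-11)(-3) = -88
Σ = -423.75
Area = |Σ|/2 = 211.875.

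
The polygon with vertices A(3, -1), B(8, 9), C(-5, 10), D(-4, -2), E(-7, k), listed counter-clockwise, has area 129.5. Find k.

-8

Write out the shoelace sum; only the two edges meeting at E involve k:
2·Area = [((-4)·k − (-7)·(-2)) + ((-7)·(-1) − 3·k)] + 210
       = -7·k + 203 = 259
⇒ k = -8.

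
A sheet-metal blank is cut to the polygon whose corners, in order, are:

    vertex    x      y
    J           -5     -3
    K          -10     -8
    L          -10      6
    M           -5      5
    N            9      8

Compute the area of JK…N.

Apply Gauss's area formula: 2A = Σ (x_i·y_{i+1} − x_{i+1}·y_i), indices taken mod 5.
Σ = (10) + (-140) + (-20) + (-85) + (13) = -222
Area = |Σ|/2 = 111.

111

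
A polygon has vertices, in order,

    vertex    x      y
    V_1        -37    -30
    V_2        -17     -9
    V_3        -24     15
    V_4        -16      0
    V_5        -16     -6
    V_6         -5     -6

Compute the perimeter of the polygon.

|V_1V_2| = √((20)² + (21)²) = √841 = 29
|V_2V_3| = √((-7)² + (24)²) = √625 = 25
|V_3V_4| = √((8)² + (-15)²) = √289 = 17
|V_4V_5| = √((0)² + (-6)²) = √36 = 6
|V_5V_6| = √((11)² + (0)²) = √121 = 11
|V_6V_1| = √((-32)² + (-24)²) = √1600 = 40
Perimeter = 29 + 25 + 17 + 6 + 11 + 40 = 128.

128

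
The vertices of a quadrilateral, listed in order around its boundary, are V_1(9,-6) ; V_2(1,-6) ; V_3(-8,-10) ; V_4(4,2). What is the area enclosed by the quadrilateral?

62

V_1→V_2: (9)(-6) − (1)(-6) = -48
V_2→V_3: (1)(-10) − (-8)(-6) = -58
V_3→V_4: (-8)(2) − (4)(-10) = 24
V_4→V_1: (4)(-6) − (9)(2) = -42
Σ = -124
Area = |Σ|/2 = 62.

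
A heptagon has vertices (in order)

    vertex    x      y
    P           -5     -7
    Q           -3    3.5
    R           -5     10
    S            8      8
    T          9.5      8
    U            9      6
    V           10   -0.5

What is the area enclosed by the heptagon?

167.5

Σ = (-38.5) + (-12.5) + (-120) + (-12) + (-15) + (-64.5) + (-72.5) = -335
Area = |Σ|/2 = 167.5.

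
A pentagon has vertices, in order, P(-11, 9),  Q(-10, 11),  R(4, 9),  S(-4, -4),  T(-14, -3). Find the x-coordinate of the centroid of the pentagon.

Apply Gauss's area formula. First the cross-terms c_i = x_i·y_{i+1} − x_{i+1}·y_i:
  -31, -134, 20, -44, -159  ⇒  2A = -348, A = -174.
Then Σ (x_i + x_{i+1})·c_i = 6222, so x̄ = 6222 / (6·(-174)) = -1037/174.

-1037/174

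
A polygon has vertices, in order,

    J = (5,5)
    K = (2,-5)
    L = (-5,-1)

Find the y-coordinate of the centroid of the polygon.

-1/3

Apply the surveyor's formula. First the cross-terms c_i = x_i·y_{i+1} − x_{i+1}·y_i:
  -35, -27, -20  ⇒  2A = -82, A = -41.
Then Σ (y_i + y_{i+1})·c_i = 82, so ȳ = 82 / (6·(-41)) = -1/3.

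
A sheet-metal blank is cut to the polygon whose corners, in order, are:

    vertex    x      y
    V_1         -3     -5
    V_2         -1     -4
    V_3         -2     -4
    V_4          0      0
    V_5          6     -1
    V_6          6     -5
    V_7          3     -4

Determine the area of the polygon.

28.5

Cross-terms: 7, -4, 0, 0, -24, -9, -27  ⇒  Σ = -57
Area = |Σ|/2 = 28.5.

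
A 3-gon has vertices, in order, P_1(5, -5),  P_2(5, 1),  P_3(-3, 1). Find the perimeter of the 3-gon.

24

|P_1P_2| = √((0)² + (6)²) = √36 = 6
|P_2P_3| = √((-8)² + (0)²) = √64 = 8
|P_3P_1| = √((8)² + (-6)²) = √100 = 10
Perimeter = 6 + 8 + 10 = 24.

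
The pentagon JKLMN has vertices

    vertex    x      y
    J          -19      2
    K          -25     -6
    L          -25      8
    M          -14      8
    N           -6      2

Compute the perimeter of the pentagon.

|JK| = √((-6)² + (-8)²) = √100 = 10
|KL| = √((0)² + (14)²) = √196 = 14
|LM| = √((11)² + (0)²) = √121 = 11
|MN| = √((8)² + (-6)²) = √100 = 10
|NJ| = √((-13)² + (0)²) = √169 = 13
Perimeter = 10 + 14 + 11 + 10 + 13 = 58.

58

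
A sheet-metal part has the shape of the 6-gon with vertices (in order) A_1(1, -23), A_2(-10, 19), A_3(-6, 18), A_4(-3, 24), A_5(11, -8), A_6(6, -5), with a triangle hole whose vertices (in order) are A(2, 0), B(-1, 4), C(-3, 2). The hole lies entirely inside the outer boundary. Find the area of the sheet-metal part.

Outer boundary:
A_1→A_2: (1)(19) − (-10)(-23) = -211
A_2→A_3: (-10)(18) − (-6)(19) = -66
A_3→A_4: (-6)(24) − (-3)(18) = -90
A_4→A_5: (-3)(-8) − (11)(24) = -240
A_5→A_6: (11)(-5) − (6)(-8) = -7
A_6→A_1: (6)(-23) − (1)(-5) = -133
Σ = -747
Area = |Σ|/2 = 373.5.
Hole:
Apply the surveyor's formula: 2A = Σ (x_i·y_{i+1} − x_{i+1}·y_i), indices taken mod 3.
Σ = (8) + (10) + (-4) = 14
Area = |Σ|/2 = 7.
Net area = 373.5 − 7 = 366.5.

366.5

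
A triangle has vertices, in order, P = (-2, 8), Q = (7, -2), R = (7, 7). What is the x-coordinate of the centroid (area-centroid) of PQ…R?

4

Apply the shoelace (surveyor's) formula. First the cross-terms c_i = x_i·y_{i+1} − x_{i+1}·y_i:
  -52, 63, 70  ⇒  2A = 81, A = 40.5.
Then Σ (x_i + x_{i+1})·c_i = 972, so x̄ = 972 / (6·40.5) = 4.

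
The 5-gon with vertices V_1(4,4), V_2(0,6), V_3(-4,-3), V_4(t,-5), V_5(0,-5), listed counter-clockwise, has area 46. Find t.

The doubled signed area Σ (x_i y_{i+1} − x_{i+1} y_i) is linear in t.
With t=0 it equals 88; the coefficient of t is -2 (from the two edges through V_4).
So -2·t + 88 = 2·46 = 92 ⇒ t = -2.

-2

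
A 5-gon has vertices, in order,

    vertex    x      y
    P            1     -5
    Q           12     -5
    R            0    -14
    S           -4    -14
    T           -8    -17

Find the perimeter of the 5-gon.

50

|PQ| = √((11)² + (0)²) = √121 = 11
|QR| = √((-12)² + (-9)²) = √225 = 15
|RS| = √((-4)² + (0)²) = √16 = 4
|ST| = √((-4)² + (-3)²) = √25 = 5
|TP| = √((9)² + (12)²) = √225 = 15
Perimeter = 11 + 15 + 4 + 5 + 15 = 50.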